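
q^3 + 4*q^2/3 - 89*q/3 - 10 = (q - 5)*(q + 1/3)*(q + 6)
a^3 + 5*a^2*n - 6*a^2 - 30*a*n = a*(a - 6)*(a + 5*n)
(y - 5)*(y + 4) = y^2 - y - 20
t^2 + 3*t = t*(t + 3)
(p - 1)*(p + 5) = p^2 + 4*p - 5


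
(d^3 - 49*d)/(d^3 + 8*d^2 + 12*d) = (d^2 - 49)/(d^2 + 8*d + 12)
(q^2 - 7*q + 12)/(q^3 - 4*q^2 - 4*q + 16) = (q - 3)/(q^2 - 4)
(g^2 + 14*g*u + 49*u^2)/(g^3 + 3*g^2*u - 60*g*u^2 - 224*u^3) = (-g - 7*u)/(-g^2 + 4*g*u + 32*u^2)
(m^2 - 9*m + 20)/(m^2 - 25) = (m - 4)/(m + 5)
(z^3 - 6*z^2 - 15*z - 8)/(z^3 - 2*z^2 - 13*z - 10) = (z^2 - 7*z - 8)/(z^2 - 3*z - 10)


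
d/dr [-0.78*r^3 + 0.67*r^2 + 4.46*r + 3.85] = -2.34*r^2 + 1.34*r + 4.46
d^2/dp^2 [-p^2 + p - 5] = -2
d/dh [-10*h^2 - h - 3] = -20*h - 1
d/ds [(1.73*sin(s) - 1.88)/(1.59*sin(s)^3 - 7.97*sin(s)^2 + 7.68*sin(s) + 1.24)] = (-5.5014*sin(s)^3 + 22.7557*sin(s)^2 - 29.9672*sin(s) + 16.5836)*cos(s)/(2.5281*sin(s)^6 - 25.3446*sin(s)^5 + 87.9433*sin(s)^4 - 118.476*sin(s)^3 + 39.2168*sin(s)^2 + 19.0464*sin(s) + 1.5376)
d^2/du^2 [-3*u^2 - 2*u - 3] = -6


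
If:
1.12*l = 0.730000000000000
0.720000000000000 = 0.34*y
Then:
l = 0.65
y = 2.12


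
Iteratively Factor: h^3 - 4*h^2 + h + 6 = (h - 2)*(h^2 - 2*h - 3) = (h - 3)*(h - 2)*(h + 1)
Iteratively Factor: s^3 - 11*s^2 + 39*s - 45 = (s - 5)*(s^2 - 6*s + 9) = (s - 5)*(s - 3)*(s - 3)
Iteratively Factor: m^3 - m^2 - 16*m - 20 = (m + 2)*(m^2 - 3*m - 10) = (m - 5)*(m + 2)*(m + 2)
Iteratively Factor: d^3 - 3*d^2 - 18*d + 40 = (d - 5)*(d^2 + 2*d - 8) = (d - 5)*(d - 2)*(d + 4)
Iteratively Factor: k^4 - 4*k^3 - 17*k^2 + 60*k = (k - 3)*(k^3 - k^2 - 20*k) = k*(k - 3)*(k^2 - k - 20) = k*(k - 3)*(k + 4)*(k - 5)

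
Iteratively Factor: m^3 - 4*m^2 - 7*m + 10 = (m - 5)*(m^2 + m - 2) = (m - 5)*(m - 1)*(m + 2)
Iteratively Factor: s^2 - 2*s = (s - 2)*(s)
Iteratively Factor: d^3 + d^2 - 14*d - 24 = (d + 2)*(d^2 - d - 12) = (d + 2)*(d + 3)*(d - 4)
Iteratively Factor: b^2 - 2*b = (b - 2)*(b)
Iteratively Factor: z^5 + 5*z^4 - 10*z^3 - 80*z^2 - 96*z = (z + 2)*(z^4 + 3*z^3 - 16*z^2 - 48*z) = (z + 2)*(z + 4)*(z^3 - z^2 - 12*z) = (z + 2)*(z + 3)*(z + 4)*(z^2 - 4*z) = z*(z + 2)*(z + 3)*(z + 4)*(z - 4)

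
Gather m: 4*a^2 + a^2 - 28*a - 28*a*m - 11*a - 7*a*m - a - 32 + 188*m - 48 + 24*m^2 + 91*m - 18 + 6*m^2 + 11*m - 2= 5*a^2 - 40*a + 30*m^2 + m*(290 - 35*a) - 100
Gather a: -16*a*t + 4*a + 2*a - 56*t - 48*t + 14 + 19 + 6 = a*(6 - 16*t) - 104*t + 39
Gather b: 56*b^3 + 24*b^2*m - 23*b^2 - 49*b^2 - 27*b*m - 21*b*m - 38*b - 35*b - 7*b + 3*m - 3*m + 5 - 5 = 56*b^3 + b^2*(24*m - 72) + b*(-48*m - 80)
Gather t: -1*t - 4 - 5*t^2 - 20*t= -5*t^2 - 21*t - 4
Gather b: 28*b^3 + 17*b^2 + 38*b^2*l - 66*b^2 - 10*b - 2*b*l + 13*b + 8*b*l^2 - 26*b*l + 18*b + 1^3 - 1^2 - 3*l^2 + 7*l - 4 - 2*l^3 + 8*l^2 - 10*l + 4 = 28*b^3 + b^2*(38*l - 49) + b*(8*l^2 - 28*l + 21) - 2*l^3 + 5*l^2 - 3*l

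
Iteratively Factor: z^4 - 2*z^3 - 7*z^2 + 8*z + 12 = (z + 1)*(z^3 - 3*z^2 - 4*z + 12) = (z + 1)*(z + 2)*(z^2 - 5*z + 6) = (z - 2)*(z + 1)*(z + 2)*(z - 3)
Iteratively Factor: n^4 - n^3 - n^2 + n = (n)*(n^3 - n^2 - n + 1) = n*(n - 1)*(n^2 - 1) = n*(n - 1)*(n + 1)*(n - 1)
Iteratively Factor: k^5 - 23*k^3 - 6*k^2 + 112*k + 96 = (k - 3)*(k^4 + 3*k^3 - 14*k^2 - 48*k - 32) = (k - 4)*(k - 3)*(k^3 + 7*k^2 + 14*k + 8) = (k - 4)*(k - 3)*(k + 1)*(k^2 + 6*k + 8) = (k - 4)*(k - 3)*(k + 1)*(k + 2)*(k + 4)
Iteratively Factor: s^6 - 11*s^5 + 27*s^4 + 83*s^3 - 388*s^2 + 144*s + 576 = (s - 3)*(s^5 - 8*s^4 + 3*s^3 + 92*s^2 - 112*s - 192) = (s - 4)*(s - 3)*(s^4 - 4*s^3 - 13*s^2 + 40*s + 48) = (s - 4)*(s - 3)*(s + 1)*(s^3 - 5*s^2 - 8*s + 48) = (s - 4)^2*(s - 3)*(s + 1)*(s^2 - s - 12) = (s - 4)^2*(s - 3)*(s + 1)*(s + 3)*(s - 4)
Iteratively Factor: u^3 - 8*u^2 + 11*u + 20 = (u - 5)*(u^2 - 3*u - 4) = (u - 5)*(u + 1)*(u - 4)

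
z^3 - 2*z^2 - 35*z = z*(z - 7)*(z + 5)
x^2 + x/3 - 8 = (x - 8/3)*(x + 3)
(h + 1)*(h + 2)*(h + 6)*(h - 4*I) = h^4 + 9*h^3 - 4*I*h^3 + 20*h^2 - 36*I*h^2 + 12*h - 80*I*h - 48*I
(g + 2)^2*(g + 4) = g^3 + 8*g^2 + 20*g + 16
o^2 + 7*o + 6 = (o + 1)*(o + 6)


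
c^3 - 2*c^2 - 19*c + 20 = (c - 5)*(c - 1)*(c + 4)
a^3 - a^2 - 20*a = a*(a - 5)*(a + 4)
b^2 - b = b*(b - 1)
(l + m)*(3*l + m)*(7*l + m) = 21*l^3 + 31*l^2*m + 11*l*m^2 + m^3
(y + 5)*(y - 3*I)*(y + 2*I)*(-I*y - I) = -I*y^4 - y^3 - 6*I*y^3 - 6*y^2 - 11*I*y^2 - 5*y - 36*I*y - 30*I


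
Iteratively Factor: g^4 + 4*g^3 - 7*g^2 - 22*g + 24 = (g - 1)*(g^3 + 5*g^2 - 2*g - 24) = (g - 1)*(g + 4)*(g^2 + g - 6) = (g - 2)*(g - 1)*(g + 4)*(g + 3)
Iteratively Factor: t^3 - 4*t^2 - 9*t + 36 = (t + 3)*(t^2 - 7*t + 12) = (t - 4)*(t + 3)*(t - 3)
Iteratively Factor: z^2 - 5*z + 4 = (z - 4)*(z - 1)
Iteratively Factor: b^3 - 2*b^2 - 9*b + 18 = (b + 3)*(b^2 - 5*b + 6) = (b - 2)*(b + 3)*(b - 3)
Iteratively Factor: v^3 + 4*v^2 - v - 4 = (v - 1)*(v^2 + 5*v + 4) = (v - 1)*(v + 4)*(v + 1)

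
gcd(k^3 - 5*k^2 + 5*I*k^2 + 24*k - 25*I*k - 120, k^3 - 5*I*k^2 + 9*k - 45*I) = k - 3*I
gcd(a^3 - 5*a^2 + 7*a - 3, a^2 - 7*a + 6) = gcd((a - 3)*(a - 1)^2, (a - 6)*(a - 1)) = a - 1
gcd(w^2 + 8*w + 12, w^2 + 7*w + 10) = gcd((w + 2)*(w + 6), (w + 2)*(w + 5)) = w + 2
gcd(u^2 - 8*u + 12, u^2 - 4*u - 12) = u - 6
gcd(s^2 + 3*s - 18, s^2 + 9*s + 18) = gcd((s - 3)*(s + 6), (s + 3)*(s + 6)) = s + 6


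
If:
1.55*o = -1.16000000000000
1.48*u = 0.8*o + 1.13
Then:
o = -0.75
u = 0.36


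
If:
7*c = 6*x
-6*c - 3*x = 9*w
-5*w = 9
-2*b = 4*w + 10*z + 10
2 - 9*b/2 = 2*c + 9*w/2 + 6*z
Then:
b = 7951/3135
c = 162/95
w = -9/5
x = 189/95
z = -2468/3135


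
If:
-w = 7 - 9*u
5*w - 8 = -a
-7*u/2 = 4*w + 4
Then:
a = 1237/79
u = 48/79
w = -121/79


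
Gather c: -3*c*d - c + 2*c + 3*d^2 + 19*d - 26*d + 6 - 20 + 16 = c*(1 - 3*d) + 3*d^2 - 7*d + 2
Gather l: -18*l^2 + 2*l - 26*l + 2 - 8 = -18*l^2 - 24*l - 6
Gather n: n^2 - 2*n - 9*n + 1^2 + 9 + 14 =n^2 - 11*n + 24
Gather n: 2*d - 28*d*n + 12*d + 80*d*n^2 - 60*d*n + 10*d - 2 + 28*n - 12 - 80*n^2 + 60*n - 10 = 24*d + n^2*(80*d - 80) + n*(88 - 88*d) - 24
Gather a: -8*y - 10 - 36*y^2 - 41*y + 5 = -36*y^2 - 49*y - 5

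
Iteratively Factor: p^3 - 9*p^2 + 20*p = (p - 5)*(p^2 - 4*p) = (p - 5)*(p - 4)*(p)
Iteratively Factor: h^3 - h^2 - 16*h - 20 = (h + 2)*(h^2 - 3*h - 10) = (h - 5)*(h + 2)*(h + 2)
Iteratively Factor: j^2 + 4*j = (j)*(j + 4)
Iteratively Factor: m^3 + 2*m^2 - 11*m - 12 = (m + 4)*(m^2 - 2*m - 3) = (m + 1)*(m + 4)*(m - 3)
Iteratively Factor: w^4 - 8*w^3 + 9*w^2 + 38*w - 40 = (w - 4)*(w^3 - 4*w^2 - 7*w + 10) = (w - 5)*(w - 4)*(w^2 + w - 2) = (w - 5)*(w - 4)*(w - 1)*(w + 2)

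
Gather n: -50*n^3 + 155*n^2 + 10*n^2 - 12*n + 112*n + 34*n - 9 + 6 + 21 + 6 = -50*n^3 + 165*n^2 + 134*n + 24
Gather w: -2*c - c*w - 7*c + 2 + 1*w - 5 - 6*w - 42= -9*c + w*(-c - 5) - 45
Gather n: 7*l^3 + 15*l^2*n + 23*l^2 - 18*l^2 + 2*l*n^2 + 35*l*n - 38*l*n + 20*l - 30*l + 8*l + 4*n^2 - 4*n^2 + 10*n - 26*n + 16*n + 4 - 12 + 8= 7*l^3 + 5*l^2 + 2*l*n^2 - 2*l + n*(15*l^2 - 3*l)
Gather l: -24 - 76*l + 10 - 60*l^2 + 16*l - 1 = -60*l^2 - 60*l - 15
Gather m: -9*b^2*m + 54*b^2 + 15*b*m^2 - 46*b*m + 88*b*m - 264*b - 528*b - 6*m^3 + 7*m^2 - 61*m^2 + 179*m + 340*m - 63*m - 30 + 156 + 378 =54*b^2 - 792*b - 6*m^3 + m^2*(15*b - 54) + m*(-9*b^2 + 42*b + 456) + 504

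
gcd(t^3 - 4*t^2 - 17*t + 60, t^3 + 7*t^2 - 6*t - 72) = t^2 + t - 12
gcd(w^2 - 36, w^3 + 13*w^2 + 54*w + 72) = w + 6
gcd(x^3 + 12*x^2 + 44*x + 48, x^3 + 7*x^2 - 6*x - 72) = x^2 + 10*x + 24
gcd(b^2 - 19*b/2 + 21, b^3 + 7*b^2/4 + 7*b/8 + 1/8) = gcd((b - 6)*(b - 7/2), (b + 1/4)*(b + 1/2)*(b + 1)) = 1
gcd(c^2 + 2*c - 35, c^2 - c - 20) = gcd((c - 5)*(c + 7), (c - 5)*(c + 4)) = c - 5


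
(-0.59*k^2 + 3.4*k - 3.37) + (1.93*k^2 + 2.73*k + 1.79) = 1.34*k^2 + 6.13*k - 1.58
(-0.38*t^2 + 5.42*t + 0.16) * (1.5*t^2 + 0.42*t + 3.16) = -0.57*t^4 + 7.9704*t^3 + 1.3156*t^2 + 17.1944*t + 0.5056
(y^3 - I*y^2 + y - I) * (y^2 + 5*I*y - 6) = y^5 + 4*I*y^4 + 10*I*y^2 - y + 6*I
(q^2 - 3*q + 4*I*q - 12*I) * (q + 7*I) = q^3 - 3*q^2 + 11*I*q^2 - 28*q - 33*I*q + 84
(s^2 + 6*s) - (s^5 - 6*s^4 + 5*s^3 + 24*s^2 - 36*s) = -s^5 + 6*s^4 - 5*s^3 - 23*s^2 + 42*s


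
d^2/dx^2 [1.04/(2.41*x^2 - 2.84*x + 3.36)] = (-12.080848*x^2 + 14.236352*x + 1.04*(4.82*x - 2.84)*(9.64*x - 5.68) - 16.843008)/(2.41*x^2 - 2.84*x + 3.36)^3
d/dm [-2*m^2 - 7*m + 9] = -4*m - 7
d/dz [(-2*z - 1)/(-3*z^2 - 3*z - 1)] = (6*z^2 + 6*z - 3*(2*z + 1)^2 + 2)/(3*z^2 + 3*z + 1)^2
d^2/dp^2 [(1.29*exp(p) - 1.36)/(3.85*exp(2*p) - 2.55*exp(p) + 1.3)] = (19.121025*exp(4*p) - 67.969825*exp(3*p) + 1.3167*exp(2*p) + 22.66015*exp(p) - 2.3283)*exp(p)/(57.066625*exp(6*p) - 113.392125*exp(5*p) + 132.911625*exp(4*p) - 93.157875*exp(3*p) + 44.87925*exp(2*p) - 12.9285*exp(p) + 2.197)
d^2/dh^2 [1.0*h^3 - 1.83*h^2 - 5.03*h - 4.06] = 6.0*h - 3.66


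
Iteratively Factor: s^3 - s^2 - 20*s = (s)*(s^2 - s - 20) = s*(s + 4)*(s - 5)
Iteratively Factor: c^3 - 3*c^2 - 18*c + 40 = (c - 5)*(c^2 + 2*c - 8) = (c - 5)*(c + 4)*(c - 2)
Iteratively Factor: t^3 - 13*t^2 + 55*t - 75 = (t - 3)*(t^2 - 10*t + 25) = (t - 5)*(t - 3)*(t - 5)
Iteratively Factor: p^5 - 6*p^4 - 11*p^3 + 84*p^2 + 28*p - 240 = (p + 2)*(p^4 - 8*p^3 + 5*p^2 + 74*p - 120) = (p - 4)*(p + 2)*(p^3 - 4*p^2 - 11*p + 30) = (p - 4)*(p + 2)*(p + 3)*(p^2 - 7*p + 10) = (p - 5)*(p - 4)*(p + 2)*(p + 3)*(p - 2)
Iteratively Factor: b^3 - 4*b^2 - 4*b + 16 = (b - 4)*(b^2 - 4) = (b - 4)*(b + 2)*(b - 2)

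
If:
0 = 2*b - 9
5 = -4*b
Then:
No Solution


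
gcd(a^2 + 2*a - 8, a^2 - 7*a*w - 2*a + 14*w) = a - 2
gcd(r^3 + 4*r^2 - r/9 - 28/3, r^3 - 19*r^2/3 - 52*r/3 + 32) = r^2 + 5*r/3 - 4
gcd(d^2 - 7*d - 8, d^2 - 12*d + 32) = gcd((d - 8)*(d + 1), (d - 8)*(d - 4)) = d - 8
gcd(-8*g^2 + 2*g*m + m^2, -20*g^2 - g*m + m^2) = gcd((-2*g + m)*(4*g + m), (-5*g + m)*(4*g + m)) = 4*g + m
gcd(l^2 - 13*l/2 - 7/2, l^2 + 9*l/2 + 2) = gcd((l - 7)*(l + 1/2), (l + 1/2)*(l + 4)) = l + 1/2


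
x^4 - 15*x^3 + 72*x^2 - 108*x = x*(x - 6)^2*(x - 3)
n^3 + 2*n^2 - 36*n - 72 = (n - 6)*(n + 2)*(n + 6)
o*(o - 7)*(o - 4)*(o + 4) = o^4 - 7*o^3 - 16*o^2 + 112*o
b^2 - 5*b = b*(b - 5)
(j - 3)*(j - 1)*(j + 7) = j^3 + 3*j^2 - 25*j + 21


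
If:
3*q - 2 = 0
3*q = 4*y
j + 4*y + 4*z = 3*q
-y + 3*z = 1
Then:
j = -2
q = 2/3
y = 1/2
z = 1/2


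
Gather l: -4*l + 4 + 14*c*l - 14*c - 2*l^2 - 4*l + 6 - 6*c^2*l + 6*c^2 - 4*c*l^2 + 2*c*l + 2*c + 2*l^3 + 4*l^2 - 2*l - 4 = 6*c^2 - 12*c + 2*l^3 + l^2*(2 - 4*c) + l*(-6*c^2 + 16*c - 10) + 6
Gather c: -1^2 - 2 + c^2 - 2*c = c^2 - 2*c - 3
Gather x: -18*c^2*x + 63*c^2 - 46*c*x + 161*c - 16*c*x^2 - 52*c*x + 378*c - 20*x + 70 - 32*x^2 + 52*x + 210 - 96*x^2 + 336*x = 63*c^2 + 539*c + x^2*(-16*c - 128) + x*(-18*c^2 - 98*c + 368) + 280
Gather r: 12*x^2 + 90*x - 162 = 12*x^2 + 90*x - 162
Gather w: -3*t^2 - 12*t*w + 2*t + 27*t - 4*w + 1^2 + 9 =-3*t^2 + 29*t + w*(-12*t - 4) + 10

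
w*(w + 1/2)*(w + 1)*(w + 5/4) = w^4 + 11*w^3/4 + 19*w^2/8 + 5*w/8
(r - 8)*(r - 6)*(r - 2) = r^3 - 16*r^2 + 76*r - 96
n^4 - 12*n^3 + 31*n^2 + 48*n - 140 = (n - 7)*(n - 5)*(n - 2)*(n + 2)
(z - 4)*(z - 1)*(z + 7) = z^3 + 2*z^2 - 31*z + 28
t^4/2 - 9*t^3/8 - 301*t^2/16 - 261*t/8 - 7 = (t/2 + 1)*(t - 8)*(t + 1/4)*(t + 7/2)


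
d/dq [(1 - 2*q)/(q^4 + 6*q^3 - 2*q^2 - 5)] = 2*(-q^4 - 6*q^3 + 2*q^2 + q*(2*q - 1)*(2*q^2 + 9*q - 2) + 5)/(q^4 + 6*q^3 - 2*q^2 - 5)^2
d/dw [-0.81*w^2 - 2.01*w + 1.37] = -1.62*w - 2.01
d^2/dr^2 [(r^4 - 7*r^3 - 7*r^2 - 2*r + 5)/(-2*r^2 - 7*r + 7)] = 2*(-4*r^6 - 42*r^5 - 105*r^4 + 743*r^3 - 1089*r^2 + 903*r + 126)/(8*r^6 + 84*r^5 + 210*r^4 - 245*r^3 - 735*r^2 + 1029*r - 343)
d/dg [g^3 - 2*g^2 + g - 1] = 3*g^2 - 4*g + 1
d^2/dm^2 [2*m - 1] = 0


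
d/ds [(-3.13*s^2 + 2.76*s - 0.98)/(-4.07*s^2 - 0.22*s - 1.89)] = (11.9218*s^2 + 3.8542*s - 5.432)/(16.5649*s^4 + 1.7908*s^3 + 15.433*s^2 + 0.8316*s + 3.5721)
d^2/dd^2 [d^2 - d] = 2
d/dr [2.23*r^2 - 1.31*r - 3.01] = 4.46*r - 1.31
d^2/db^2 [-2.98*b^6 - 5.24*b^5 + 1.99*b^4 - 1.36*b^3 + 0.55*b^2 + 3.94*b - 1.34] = -89.4*b^4 - 104.8*b^3 + 23.88*b^2 - 8.16*b + 1.1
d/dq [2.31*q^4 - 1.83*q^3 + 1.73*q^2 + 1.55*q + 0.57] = 9.24*q^3 - 5.49*q^2 + 3.46*q + 1.55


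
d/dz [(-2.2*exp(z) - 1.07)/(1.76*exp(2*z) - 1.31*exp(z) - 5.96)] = (3.872*exp(2*z) + 3.7664*exp(z) + 11.7103)*exp(z)/(3.0976*exp(4*z) - 4.6112*exp(3*z) - 19.2631*exp(2*z) + 15.6152*exp(z) + 35.5216)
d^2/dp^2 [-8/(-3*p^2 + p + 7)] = 16*(9*p^2 - 3*p - (6*p - 1)^2 - 21)/(-3*p^2 + p + 7)^3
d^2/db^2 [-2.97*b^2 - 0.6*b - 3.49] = -5.94000000000000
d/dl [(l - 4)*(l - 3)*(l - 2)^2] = 4*l^3 - 33*l^2 + 88*l - 76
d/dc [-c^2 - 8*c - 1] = -2*c - 8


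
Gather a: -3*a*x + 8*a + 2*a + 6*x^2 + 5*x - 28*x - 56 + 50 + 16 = a*(10 - 3*x) + 6*x^2 - 23*x + 10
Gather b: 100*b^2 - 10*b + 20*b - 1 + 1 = 100*b^2 + 10*b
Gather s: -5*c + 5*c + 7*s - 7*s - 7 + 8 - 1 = 0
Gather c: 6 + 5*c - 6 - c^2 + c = -c^2 + 6*c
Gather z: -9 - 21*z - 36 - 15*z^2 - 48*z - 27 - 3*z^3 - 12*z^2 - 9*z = -3*z^3 - 27*z^2 - 78*z - 72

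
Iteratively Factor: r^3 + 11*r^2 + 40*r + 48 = (r + 3)*(r^2 + 8*r + 16) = (r + 3)*(r + 4)*(r + 4)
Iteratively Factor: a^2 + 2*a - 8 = (a - 2)*(a + 4)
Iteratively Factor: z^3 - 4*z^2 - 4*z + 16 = (z + 2)*(z^2 - 6*z + 8) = (z - 4)*(z + 2)*(z - 2)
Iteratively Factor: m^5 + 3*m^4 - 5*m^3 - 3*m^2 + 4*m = (m - 1)*(m^4 + 4*m^3 - m^2 - 4*m) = (m - 1)*(m + 1)*(m^3 + 3*m^2 - 4*m) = (m - 1)*(m + 1)*(m + 4)*(m^2 - m) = m*(m - 1)*(m + 1)*(m + 4)*(m - 1)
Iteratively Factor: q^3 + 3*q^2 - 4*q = (q - 1)*(q^2 + 4*q) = (q - 1)*(q + 4)*(q)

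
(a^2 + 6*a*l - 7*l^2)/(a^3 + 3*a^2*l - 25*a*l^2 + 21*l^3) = 1/(a - 3*l)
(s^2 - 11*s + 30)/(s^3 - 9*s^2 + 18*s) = (s - 5)/(s*(s - 3))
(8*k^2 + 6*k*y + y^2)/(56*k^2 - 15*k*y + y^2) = (8*k^2 + 6*k*y + y^2)/(56*k^2 - 15*k*y + y^2)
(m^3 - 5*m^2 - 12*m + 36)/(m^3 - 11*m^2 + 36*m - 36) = (m + 3)/(m - 3)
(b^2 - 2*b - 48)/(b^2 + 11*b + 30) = (b - 8)/(b + 5)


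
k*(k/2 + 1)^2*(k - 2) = k^4/4 + k^3/2 - k^2 - 2*k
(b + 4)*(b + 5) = b^2 + 9*b + 20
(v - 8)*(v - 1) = v^2 - 9*v + 8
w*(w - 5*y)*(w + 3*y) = w^3 - 2*w^2*y - 15*w*y^2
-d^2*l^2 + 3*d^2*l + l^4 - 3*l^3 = l*(-d + l)*(d + l)*(l - 3)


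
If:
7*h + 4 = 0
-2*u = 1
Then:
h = -4/7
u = -1/2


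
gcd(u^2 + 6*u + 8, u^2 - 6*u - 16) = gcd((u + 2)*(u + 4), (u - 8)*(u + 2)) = u + 2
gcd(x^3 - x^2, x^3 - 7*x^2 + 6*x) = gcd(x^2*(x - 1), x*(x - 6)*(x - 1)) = x^2 - x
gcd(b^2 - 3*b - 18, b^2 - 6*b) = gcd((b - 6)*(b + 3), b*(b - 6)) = b - 6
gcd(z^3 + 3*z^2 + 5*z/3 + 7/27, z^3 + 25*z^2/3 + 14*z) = z + 7/3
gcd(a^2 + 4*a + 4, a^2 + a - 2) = a + 2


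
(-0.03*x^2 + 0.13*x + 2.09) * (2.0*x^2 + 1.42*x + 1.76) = -0.06*x^4 + 0.2174*x^3 + 4.3118*x^2 + 3.1966*x + 3.6784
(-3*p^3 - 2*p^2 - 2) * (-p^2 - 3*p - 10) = 3*p^5 + 11*p^4 + 36*p^3 + 22*p^2 + 6*p + 20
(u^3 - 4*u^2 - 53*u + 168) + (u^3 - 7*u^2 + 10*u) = 2*u^3 - 11*u^2 - 43*u + 168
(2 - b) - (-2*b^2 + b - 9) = 2*b^2 - 2*b + 11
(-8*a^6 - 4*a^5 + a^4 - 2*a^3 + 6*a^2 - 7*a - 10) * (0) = 0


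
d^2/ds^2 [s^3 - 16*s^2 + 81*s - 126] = 6*s - 32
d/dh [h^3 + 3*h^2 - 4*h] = 3*h^2 + 6*h - 4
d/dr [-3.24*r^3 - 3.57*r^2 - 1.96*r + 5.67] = -9.72*r^2 - 7.14*r - 1.96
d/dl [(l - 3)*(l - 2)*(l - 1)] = 3*l^2 - 12*l + 11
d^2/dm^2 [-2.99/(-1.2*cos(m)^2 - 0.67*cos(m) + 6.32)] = (-17.2224*(1 - cos(m)^2)^2 - 7.21188*cos(m)^3 - 100.658051*cos(m)^2 + 1.762904*cos(m) + 65.259142)/(1.2*cos(m)^2 + 0.67*cos(m) - 6.32)^3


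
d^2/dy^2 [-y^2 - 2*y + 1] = -2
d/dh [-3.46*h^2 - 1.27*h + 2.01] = -6.92*h - 1.27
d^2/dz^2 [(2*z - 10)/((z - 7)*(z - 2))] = 4*(z^3 - 15*z^2 + 93*z - 209)/(z^6 - 27*z^5 + 285*z^4 - 1485*z^3 + 3990*z^2 - 5292*z + 2744)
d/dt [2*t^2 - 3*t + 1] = 4*t - 3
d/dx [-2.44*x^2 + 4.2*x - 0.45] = 4.2 - 4.88*x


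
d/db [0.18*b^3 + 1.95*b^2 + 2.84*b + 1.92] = 0.54*b^2 + 3.9*b + 2.84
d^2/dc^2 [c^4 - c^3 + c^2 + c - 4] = 12*c^2 - 6*c + 2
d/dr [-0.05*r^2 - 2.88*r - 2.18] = -0.1*r - 2.88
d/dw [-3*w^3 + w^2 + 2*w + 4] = -9*w^2 + 2*w + 2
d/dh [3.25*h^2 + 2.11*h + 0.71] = 6.5*h + 2.11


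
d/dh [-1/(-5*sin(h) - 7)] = -5*cos(h)/(5*sin(h) + 7)^2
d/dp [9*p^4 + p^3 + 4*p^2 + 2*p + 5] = 36*p^3 + 3*p^2 + 8*p + 2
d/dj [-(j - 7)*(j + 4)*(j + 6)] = -3*j^2 - 6*j + 46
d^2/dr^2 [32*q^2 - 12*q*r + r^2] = 2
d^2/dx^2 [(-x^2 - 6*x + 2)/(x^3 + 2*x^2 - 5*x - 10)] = 2*(-x^6 - 18*x^5 - 39*x^4 - 102*x^3 - 426*x^2 - 360*x + 290)/(x^9 + 6*x^8 - 3*x^7 - 82*x^6 - 105*x^5 + 330*x^4 + 775*x^3 - 150*x^2 - 1500*x - 1000)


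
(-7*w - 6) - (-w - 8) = 2 - 6*w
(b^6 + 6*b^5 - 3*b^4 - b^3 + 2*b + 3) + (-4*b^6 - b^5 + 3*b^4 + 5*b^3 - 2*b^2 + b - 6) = -3*b^6 + 5*b^5 + 4*b^3 - 2*b^2 + 3*b - 3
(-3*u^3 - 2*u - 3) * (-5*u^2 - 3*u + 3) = 15*u^5 + 9*u^4 + u^3 + 21*u^2 + 3*u - 9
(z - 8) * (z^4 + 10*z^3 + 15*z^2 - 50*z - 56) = z^5 + 2*z^4 - 65*z^3 - 170*z^2 + 344*z + 448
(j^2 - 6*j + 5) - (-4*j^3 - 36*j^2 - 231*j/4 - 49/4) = 4*j^3 + 37*j^2 + 207*j/4 + 69/4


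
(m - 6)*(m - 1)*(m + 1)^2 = m^4 - 5*m^3 - 7*m^2 + 5*m + 6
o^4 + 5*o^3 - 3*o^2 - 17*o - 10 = (o - 2)*(o + 1)^2*(o + 5)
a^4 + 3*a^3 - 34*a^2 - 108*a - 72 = (a - 6)*(a + 1)*(a + 2)*(a + 6)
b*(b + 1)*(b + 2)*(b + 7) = b^4 + 10*b^3 + 23*b^2 + 14*b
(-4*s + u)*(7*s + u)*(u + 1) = -28*s^2*u - 28*s^2 + 3*s*u^2 + 3*s*u + u^3 + u^2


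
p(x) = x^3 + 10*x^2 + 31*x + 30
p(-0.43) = 18.44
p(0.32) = 40.98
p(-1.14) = 6.17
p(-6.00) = -12.00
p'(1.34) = 63.19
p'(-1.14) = 12.10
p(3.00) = 240.00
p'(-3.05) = -2.09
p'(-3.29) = -2.33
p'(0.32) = 37.71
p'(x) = 3*x^2 + 20*x + 31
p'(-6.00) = 19.00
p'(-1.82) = 4.54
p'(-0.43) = 22.95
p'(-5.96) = 18.36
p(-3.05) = 0.10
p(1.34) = 91.90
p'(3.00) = 118.00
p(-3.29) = 0.64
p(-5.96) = -11.25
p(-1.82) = 0.68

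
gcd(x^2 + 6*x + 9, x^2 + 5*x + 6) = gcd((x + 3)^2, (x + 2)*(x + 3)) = x + 3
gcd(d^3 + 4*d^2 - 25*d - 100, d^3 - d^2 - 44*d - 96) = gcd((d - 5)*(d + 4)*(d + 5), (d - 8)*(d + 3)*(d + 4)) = d + 4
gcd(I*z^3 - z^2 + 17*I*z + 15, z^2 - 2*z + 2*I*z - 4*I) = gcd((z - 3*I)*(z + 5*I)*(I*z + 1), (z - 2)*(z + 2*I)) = 1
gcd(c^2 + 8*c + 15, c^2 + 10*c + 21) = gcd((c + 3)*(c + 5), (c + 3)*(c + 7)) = c + 3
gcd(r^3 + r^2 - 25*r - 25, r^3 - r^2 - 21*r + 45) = r + 5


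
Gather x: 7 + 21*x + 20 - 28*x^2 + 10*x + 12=-28*x^2 + 31*x + 39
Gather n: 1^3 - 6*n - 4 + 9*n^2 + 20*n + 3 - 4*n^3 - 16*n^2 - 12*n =-4*n^3 - 7*n^2 + 2*n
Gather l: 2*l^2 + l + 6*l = 2*l^2 + 7*l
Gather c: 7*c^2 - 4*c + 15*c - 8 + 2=7*c^2 + 11*c - 6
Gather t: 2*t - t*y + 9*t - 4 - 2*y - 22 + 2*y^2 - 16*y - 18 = t*(11 - y) + 2*y^2 - 18*y - 44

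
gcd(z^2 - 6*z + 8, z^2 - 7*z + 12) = z - 4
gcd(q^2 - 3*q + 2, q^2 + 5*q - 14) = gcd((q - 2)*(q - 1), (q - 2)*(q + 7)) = q - 2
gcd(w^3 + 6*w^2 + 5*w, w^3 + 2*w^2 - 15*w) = w^2 + 5*w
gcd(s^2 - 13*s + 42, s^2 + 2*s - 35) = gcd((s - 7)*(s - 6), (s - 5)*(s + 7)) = 1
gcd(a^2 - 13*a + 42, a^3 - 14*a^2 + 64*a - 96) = a - 6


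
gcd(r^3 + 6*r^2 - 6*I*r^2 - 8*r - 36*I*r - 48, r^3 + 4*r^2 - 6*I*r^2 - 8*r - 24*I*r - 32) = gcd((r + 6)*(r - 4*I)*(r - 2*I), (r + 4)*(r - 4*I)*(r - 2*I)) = r^2 - 6*I*r - 8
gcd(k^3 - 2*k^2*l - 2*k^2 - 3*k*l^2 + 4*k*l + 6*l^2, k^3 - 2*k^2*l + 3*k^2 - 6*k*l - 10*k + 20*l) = k - 2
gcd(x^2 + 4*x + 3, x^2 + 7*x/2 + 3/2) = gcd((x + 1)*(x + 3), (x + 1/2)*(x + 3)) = x + 3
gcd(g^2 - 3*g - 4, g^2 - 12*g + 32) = g - 4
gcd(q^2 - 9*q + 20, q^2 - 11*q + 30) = q - 5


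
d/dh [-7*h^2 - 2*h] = -14*h - 2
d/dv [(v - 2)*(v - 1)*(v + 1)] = 3*v^2 - 4*v - 1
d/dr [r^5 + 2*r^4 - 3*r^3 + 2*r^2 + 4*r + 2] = 5*r^4 + 8*r^3 - 9*r^2 + 4*r + 4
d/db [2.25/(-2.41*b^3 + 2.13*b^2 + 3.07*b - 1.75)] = (16.2675*b^2 - 9.585*b - 6.9075)/(2.41*b^3 - 2.13*b^2 - 3.07*b + 1.75)^2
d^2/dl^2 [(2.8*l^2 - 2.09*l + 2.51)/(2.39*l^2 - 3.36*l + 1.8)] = (21.0936620000001*l^3 + 13.750626*l^2 - 66.990744*l + 27.941112)/(13.651919*l^6 - 57.577968*l^5 + 111.791772*l^4 - 124.661376*l^3 + 84.19464*l^2 - 32.6592*l + 5.832)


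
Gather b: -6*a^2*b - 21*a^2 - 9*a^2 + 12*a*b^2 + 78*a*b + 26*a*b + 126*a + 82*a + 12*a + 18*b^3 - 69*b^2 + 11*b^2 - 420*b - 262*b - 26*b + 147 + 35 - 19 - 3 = -30*a^2 + 220*a + 18*b^3 + b^2*(12*a - 58) + b*(-6*a^2 + 104*a - 708) + 160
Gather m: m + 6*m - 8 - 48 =7*m - 56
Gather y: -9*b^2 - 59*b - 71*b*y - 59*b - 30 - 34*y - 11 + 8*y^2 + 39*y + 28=-9*b^2 - 118*b + 8*y^2 + y*(5 - 71*b) - 13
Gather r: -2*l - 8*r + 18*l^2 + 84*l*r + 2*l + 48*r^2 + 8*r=18*l^2 + 84*l*r + 48*r^2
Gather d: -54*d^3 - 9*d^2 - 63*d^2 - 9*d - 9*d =-54*d^3 - 72*d^2 - 18*d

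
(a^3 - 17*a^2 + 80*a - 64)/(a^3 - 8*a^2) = 1 - 9/a + 8/a^2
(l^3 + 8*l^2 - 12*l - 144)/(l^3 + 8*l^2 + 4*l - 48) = (l^2 + 2*l - 24)/(l^2 + 2*l - 8)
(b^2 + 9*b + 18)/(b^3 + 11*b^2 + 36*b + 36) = 1/(b + 2)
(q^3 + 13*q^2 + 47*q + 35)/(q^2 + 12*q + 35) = q + 1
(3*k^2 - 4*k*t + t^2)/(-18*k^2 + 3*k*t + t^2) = (-k + t)/(6*k + t)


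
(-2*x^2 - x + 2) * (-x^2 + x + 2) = 2*x^4 - x^3 - 7*x^2 + 4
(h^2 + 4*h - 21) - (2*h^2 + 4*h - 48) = 27 - h^2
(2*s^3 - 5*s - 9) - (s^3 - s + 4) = s^3 - 4*s - 13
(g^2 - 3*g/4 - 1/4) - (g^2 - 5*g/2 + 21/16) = 7*g/4 - 25/16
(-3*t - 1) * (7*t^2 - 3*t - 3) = -21*t^3 + 2*t^2 + 12*t + 3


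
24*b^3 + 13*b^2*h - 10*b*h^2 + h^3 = (-8*b + h)*(-3*b + h)*(b + h)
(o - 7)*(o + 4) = o^2 - 3*o - 28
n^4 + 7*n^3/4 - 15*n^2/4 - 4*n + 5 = (n - 5/4)*(n - 1)*(n + 2)^2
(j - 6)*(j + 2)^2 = j^3 - 2*j^2 - 20*j - 24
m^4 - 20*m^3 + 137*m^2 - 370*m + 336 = (m - 8)*(m - 7)*(m - 3)*(m - 2)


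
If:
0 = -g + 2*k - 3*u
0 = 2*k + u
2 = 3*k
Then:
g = 16/3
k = 2/3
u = -4/3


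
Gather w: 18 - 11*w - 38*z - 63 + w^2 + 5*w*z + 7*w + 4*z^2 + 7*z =w^2 + w*(5*z - 4) + 4*z^2 - 31*z - 45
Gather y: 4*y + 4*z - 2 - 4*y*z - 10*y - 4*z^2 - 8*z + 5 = y*(-4*z - 6) - 4*z^2 - 4*z + 3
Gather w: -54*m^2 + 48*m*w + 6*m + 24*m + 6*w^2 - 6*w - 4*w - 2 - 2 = -54*m^2 + 30*m + 6*w^2 + w*(48*m - 10) - 4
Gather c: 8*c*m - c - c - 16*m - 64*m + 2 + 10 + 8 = c*(8*m - 2) - 80*m + 20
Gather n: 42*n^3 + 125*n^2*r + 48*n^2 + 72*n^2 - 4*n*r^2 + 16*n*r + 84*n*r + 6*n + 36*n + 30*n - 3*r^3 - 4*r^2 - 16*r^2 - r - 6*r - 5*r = 42*n^3 + n^2*(125*r + 120) + n*(-4*r^2 + 100*r + 72) - 3*r^3 - 20*r^2 - 12*r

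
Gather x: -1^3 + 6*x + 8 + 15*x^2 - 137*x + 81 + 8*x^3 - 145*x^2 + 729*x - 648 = 8*x^3 - 130*x^2 + 598*x - 560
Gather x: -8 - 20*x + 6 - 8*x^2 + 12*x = -8*x^2 - 8*x - 2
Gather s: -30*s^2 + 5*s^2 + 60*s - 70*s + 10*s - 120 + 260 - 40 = 100 - 25*s^2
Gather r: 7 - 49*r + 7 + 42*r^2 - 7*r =42*r^2 - 56*r + 14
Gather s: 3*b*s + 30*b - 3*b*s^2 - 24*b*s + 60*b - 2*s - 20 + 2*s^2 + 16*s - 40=90*b + s^2*(2 - 3*b) + s*(14 - 21*b) - 60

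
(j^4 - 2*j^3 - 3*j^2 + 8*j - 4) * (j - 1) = j^5 - 3*j^4 - j^3 + 11*j^2 - 12*j + 4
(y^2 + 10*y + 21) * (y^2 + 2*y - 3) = y^4 + 12*y^3 + 38*y^2 + 12*y - 63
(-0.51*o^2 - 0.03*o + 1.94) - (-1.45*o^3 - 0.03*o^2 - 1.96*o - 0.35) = 1.45*o^3 - 0.48*o^2 + 1.93*o + 2.29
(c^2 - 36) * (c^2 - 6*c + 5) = c^4 - 6*c^3 - 31*c^2 + 216*c - 180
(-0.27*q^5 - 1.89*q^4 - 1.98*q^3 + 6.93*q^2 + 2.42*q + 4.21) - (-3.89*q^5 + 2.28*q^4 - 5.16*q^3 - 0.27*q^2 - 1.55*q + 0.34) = 3.62*q^5 - 4.17*q^4 + 3.18*q^3 + 7.2*q^2 + 3.97*q + 3.87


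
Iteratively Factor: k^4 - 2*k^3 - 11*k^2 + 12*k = (k + 3)*(k^3 - 5*k^2 + 4*k) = k*(k + 3)*(k^2 - 5*k + 4) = k*(k - 1)*(k + 3)*(k - 4)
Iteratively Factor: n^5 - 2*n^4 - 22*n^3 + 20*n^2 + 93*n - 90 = (n + 3)*(n^4 - 5*n^3 - 7*n^2 + 41*n - 30) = (n - 1)*(n + 3)*(n^3 - 4*n^2 - 11*n + 30) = (n - 5)*(n - 1)*(n + 3)*(n^2 + n - 6) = (n - 5)*(n - 2)*(n - 1)*(n + 3)*(n + 3)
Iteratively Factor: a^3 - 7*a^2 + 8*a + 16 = (a - 4)*(a^2 - 3*a - 4) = (a - 4)^2*(a + 1)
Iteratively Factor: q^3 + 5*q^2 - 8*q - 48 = (q - 3)*(q^2 + 8*q + 16) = (q - 3)*(q + 4)*(q + 4)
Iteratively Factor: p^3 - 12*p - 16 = (p - 4)*(p^2 + 4*p + 4) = (p - 4)*(p + 2)*(p + 2)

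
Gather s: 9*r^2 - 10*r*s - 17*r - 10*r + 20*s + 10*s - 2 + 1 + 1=9*r^2 - 27*r + s*(30 - 10*r)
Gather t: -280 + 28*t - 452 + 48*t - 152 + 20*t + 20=96*t - 864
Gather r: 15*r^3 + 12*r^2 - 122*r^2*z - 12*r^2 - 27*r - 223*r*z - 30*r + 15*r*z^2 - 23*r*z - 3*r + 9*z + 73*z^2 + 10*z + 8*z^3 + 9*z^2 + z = 15*r^3 - 122*r^2*z + r*(15*z^2 - 246*z - 60) + 8*z^3 + 82*z^2 + 20*z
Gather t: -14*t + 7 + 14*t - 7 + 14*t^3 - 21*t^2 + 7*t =14*t^3 - 21*t^2 + 7*t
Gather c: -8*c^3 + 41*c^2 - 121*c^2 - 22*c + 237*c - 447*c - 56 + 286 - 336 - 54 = -8*c^3 - 80*c^2 - 232*c - 160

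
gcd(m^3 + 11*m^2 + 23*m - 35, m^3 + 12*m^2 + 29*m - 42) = m^2 + 6*m - 7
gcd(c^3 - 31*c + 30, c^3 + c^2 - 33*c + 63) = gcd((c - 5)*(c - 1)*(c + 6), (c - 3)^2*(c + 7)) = 1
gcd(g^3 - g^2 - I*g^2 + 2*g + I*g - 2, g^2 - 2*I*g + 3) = g + I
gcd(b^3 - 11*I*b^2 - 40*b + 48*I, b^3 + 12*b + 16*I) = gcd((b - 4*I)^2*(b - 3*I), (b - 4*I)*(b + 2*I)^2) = b - 4*I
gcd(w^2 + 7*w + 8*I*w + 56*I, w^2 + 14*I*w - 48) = w + 8*I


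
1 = 1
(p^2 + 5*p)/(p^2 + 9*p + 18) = p*(p + 5)/(p^2 + 9*p + 18)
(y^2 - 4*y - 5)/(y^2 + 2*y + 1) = (y - 5)/(y + 1)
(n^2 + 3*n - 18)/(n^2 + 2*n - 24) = (n - 3)/(n - 4)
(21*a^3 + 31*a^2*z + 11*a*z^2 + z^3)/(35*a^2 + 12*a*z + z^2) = (3*a^2 + 4*a*z + z^2)/(5*a + z)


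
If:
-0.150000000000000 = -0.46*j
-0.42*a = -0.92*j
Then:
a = 0.71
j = 0.33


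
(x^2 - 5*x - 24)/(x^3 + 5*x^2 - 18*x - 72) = (x - 8)/(x^2 + 2*x - 24)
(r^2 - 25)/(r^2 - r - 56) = (25 - r^2)/(-r^2 + r + 56)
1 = 1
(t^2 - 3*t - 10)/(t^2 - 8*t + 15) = (t + 2)/(t - 3)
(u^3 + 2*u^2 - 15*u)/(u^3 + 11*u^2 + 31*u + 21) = u*(u^2 + 2*u - 15)/(u^3 + 11*u^2 + 31*u + 21)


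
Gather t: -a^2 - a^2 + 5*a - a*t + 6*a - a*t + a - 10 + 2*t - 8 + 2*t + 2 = -2*a^2 + 12*a + t*(4 - 2*a) - 16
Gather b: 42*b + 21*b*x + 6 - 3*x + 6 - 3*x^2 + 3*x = b*(21*x + 42) - 3*x^2 + 12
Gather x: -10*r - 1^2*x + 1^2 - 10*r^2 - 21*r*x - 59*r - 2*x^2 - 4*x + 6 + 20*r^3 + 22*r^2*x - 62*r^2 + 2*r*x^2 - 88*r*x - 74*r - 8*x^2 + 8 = 20*r^3 - 72*r^2 - 143*r + x^2*(2*r - 10) + x*(22*r^2 - 109*r - 5) + 15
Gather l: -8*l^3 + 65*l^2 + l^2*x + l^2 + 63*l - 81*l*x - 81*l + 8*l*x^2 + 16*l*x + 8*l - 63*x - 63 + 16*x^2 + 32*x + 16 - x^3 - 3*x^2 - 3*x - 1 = -8*l^3 + l^2*(x + 66) + l*(8*x^2 - 65*x - 10) - x^3 + 13*x^2 - 34*x - 48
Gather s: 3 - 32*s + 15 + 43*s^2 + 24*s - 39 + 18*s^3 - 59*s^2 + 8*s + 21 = 18*s^3 - 16*s^2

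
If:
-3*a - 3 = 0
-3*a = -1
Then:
No Solution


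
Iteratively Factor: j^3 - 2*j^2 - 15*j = (j + 3)*(j^2 - 5*j) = (j - 5)*(j + 3)*(j)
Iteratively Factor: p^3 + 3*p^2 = (p + 3)*(p^2) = p*(p + 3)*(p)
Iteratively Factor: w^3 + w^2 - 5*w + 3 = (w - 1)*(w^2 + 2*w - 3) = (w - 1)^2*(w + 3)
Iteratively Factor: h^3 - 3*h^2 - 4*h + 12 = (h - 3)*(h^2 - 4) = (h - 3)*(h - 2)*(h + 2)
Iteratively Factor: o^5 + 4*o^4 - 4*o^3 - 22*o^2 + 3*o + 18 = (o + 3)*(o^4 + o^3 - 7*o^2 - o + 6) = (o - 2)*(o + 3)*(o^3 + 3*o^2 - o - 3) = (o - 2)*(o - 1)*(o + 3)*(o^2 + 4*o + 3) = (o - 2)*(o - 1)*(o + 1)*(o + 3)*(o + 3)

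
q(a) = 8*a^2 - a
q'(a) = 16*a - 1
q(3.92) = 119.01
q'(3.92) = 61.72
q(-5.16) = 218.16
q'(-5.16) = -83.56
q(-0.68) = 4.38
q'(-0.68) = -11.88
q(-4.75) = 185.25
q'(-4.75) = -77.00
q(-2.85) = 67.83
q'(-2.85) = -46.60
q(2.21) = 36.86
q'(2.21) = 34.36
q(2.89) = 63.93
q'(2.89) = 45.24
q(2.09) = 32.85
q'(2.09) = 32.44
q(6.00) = 282.00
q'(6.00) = 95.00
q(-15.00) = 1815.00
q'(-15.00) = -241.00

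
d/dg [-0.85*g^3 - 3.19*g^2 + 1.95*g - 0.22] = -2.55*g^2 - 6.38*g + 1.95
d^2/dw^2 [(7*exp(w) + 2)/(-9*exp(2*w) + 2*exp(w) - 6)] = (-567*exp(4*w) - 774*exp(3*w) + 2376*exp(2*w) + 340*exp(w) - 276)*exp(w)/(729*exp(6*w) - 486*exp(5*w) + 1566*exp(4*w) - 656*exp(3*w) + 1044*exp(2*w) - 216*exp(w) + 216)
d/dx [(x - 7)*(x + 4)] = 2*x - 3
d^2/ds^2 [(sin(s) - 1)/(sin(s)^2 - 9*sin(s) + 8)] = (-8*sin(s) + cos(s)^2 + 1)/(sin(s) - 8)^3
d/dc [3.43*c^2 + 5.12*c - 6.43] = 6.86*c + 5.12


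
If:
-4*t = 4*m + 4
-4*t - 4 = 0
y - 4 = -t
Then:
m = 0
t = -1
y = 5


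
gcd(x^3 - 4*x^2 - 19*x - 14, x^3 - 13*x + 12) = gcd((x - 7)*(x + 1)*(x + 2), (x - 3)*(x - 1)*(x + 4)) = 1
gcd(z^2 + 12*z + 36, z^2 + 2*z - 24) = z + 6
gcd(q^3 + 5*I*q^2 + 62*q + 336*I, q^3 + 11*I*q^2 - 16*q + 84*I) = q^2 + 13*I*q - 42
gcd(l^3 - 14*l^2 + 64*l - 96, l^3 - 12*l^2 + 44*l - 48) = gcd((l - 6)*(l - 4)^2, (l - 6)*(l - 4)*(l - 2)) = l^2 - 10*l + 24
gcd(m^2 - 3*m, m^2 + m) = m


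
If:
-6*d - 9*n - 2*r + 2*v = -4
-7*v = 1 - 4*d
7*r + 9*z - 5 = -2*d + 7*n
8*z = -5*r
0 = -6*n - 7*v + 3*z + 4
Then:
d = -787/226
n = 19/113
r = 1080/113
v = -241/113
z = -675/113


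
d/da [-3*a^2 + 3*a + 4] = 3 - 6*a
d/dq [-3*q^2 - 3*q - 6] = -6*q - 3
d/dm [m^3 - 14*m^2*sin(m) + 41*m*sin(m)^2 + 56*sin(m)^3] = -14*m^2*cos(m) + 3*m^2 - 28*m*sin(m) + 41*m*sin(2*m) + 168*sin(m)^2*cos(m) + 41*sin(m)^2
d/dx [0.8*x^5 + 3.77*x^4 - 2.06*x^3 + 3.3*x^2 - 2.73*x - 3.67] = 4.0*x^4 + 15.08*x^3 - 6.18*x^2 + 6.6*x - 2.73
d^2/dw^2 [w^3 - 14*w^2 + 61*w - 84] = 6*w - 28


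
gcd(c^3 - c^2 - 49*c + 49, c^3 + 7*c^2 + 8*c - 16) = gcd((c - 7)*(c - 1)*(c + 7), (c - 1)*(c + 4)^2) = c - 1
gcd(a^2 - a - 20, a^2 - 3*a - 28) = a + 4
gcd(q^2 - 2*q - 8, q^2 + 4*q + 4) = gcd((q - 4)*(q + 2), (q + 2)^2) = q + 2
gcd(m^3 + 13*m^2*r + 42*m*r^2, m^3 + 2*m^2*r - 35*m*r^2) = m^2 + 7*m*r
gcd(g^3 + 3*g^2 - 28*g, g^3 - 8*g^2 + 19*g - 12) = g - 4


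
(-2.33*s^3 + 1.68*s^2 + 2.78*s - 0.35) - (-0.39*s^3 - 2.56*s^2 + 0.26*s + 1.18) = -1.94*s^3 + 4.24*s^2 + 2.52*s - 1.53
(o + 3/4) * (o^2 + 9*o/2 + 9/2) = o^3 + 21*o^2/4 + 63*o/8 + 27/8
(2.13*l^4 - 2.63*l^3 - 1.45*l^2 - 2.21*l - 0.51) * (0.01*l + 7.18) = 0.0213*l^5 + 15.2671*l^4 - 18.8979*l^3 - 10.4331*l^2 - 15.8729*l - 3.6618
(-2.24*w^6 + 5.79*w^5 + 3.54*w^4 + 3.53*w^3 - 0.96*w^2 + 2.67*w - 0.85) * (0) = 0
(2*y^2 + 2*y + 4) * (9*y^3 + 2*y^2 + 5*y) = 18*y^5 + 22*y^4 + 50*y^3 + 18*y^2 + 20*y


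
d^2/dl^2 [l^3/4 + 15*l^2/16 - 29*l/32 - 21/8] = 3*l/2 + 15/8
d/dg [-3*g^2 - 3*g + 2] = -6*g - 3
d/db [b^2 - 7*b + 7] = 2*b - 7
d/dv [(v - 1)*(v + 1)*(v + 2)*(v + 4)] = 4*v^3 + 18*v^2 + 14*v - 6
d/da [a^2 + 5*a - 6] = 2*a + 5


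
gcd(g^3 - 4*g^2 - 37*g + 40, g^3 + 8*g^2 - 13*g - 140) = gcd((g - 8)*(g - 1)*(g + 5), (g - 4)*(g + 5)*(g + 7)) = g + 5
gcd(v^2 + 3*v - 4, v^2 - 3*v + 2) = v - 1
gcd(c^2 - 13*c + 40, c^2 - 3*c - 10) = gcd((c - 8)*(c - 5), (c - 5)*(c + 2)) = c - 5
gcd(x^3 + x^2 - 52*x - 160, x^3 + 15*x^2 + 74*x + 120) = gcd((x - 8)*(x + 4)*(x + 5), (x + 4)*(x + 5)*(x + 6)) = x^2 + 9*x + 20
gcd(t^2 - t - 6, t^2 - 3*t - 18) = 1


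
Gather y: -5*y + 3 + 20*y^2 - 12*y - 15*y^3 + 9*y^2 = -15*y^3 + 29*y^2 - 17*y + 3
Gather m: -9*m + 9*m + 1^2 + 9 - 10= 0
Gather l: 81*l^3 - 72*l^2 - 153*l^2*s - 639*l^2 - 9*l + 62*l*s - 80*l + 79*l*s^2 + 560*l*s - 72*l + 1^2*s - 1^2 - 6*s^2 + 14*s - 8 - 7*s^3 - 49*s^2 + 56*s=81*l^3 + l^2*(-153*s - 711) + l*(79*s^2 + 622*s - 161) - 7*s^3 - 55*s^2 + 71*s - 9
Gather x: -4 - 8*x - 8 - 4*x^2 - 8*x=-4*x^2 - 16*x - 12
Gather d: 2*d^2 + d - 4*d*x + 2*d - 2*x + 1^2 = 2*d^2 + d*(3 - 4*x) - 2*x + 1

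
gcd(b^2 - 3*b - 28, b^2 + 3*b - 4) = b + 4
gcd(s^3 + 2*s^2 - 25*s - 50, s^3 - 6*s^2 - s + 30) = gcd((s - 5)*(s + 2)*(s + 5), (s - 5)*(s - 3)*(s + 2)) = s^2 - 3*s - 10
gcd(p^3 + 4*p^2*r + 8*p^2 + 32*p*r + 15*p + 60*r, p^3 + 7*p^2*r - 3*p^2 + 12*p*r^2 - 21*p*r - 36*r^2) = p + 4*r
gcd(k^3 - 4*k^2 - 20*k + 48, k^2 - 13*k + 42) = k - 6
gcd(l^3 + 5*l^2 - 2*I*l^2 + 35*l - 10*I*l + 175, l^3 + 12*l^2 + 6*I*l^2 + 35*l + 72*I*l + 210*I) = l + 5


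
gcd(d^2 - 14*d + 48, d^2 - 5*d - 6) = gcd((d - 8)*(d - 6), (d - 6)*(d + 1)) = d - 6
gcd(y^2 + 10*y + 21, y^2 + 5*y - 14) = y + 7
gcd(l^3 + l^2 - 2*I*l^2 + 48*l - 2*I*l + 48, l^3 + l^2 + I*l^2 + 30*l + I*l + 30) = l^2 + l*(1 + 6*I) + 6*I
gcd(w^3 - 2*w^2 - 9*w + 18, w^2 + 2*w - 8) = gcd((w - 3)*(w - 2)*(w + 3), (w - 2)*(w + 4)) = w - 2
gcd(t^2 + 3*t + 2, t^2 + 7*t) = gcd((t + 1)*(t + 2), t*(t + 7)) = 1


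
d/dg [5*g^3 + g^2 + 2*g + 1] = 15*g^2 + 2*g + 2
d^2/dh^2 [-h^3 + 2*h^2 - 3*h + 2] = 4 - 6*h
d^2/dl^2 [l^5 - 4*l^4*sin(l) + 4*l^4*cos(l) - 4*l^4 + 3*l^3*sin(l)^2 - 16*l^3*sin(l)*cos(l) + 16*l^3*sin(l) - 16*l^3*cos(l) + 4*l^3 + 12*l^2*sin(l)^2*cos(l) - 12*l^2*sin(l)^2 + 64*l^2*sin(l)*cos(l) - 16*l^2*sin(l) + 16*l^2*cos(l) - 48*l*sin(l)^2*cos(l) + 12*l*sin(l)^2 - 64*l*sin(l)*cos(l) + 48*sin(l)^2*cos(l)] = -4*sqrt(2)*l^4*cos(l + pi/4) - 48*l^3*sin(l) + 32*l^3*sin(2*l) - 16*l^3*cos(l) + 6*l^3*cos(2*l) + 20*l^3 + 64*l^2*sin(l) - 110*l^2*sin(2*l) + 125*l^2*cos(l) - 120*l^2*cos(2*l) + 27*l^2*cos(3*l) - 48*l^2 + 20*l*sin(l) + 32*l*sin(2*l) + 36*l*sin(3*l) - 148*l*cos(l) + 271*l*cos(2*l) - 108*l*cos(3*l) + 33*l - 8*sin(l) + 88*sin(2*l) - 72*sin(3*l) + 26*cos(l) - 116*cos(2*l) + 102*cos(3*l) - 12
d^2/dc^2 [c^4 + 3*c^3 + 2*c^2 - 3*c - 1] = 12*c^2 + 18*c + 4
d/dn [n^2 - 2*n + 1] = 2*n - 2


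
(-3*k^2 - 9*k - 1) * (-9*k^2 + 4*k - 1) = 27*k^4 + 69*k^3 - 24*k^2 + 5*k + 1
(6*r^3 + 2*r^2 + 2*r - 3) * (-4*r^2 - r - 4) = -24*r^5 - 14*r^4 - 34*r^3 + 2*r^2 - 5*r + 12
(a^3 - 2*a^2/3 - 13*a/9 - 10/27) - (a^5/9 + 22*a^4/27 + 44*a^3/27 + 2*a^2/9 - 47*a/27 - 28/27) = -a^5/9 - 22*a^4/27 - 17*a^3/27 - 8*a^2/9 + 8*a/27 + 2/3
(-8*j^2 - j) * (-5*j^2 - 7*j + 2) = 40*j^4 + 61*j^3 - 9*j^2 - 2*j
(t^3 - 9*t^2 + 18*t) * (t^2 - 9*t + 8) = t^5 - 18*t^4 + 107*t^3 - 234*t^2 + 144*t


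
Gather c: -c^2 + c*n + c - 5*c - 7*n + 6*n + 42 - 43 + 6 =-c^2 + c*(n - 4) - n + 5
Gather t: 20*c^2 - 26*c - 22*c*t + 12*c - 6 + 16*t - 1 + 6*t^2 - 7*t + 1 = 20*c^2 - 14*c + 6*t^2 + t*(9 - 22*c) - 6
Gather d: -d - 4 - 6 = -d - 10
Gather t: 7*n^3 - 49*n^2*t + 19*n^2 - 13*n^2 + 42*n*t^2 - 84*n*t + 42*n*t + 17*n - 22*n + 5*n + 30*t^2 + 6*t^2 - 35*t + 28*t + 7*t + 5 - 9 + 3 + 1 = 7*n^3 + 6*n^2 + t^2*(42*n + 36) + t*(-49*n^2 - 42*n)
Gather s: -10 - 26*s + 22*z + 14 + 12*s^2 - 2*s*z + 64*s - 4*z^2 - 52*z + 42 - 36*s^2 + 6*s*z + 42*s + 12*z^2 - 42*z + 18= -24*s^2 + s*(4*z + 80) + 8*z^2 - 72*z + 64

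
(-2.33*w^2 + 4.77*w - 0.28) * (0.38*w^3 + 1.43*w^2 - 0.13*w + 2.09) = -0.8854*w^5 - 1.5193*w^4 + 7.0176*w^3 - 5.8902*w^2 + 10.0057*w - 0.5852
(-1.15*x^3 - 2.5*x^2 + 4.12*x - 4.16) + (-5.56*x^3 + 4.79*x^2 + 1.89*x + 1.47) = -6.71*x^3 + 2.29*x^2 + 6.01*x - 2.69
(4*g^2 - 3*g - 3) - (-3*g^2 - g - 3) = 7*g^2 - 2*g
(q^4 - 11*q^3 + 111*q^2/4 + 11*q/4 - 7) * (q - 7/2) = q^5 - 29*q^4/2 + 265*q^3/4 - 755*q^2/8 - 133*q/8 + 49/2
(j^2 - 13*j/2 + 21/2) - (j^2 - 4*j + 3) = 15/2 - 5*j/2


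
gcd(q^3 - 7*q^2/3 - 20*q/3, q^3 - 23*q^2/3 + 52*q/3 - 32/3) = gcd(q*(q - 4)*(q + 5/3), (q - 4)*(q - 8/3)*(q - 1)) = q - 4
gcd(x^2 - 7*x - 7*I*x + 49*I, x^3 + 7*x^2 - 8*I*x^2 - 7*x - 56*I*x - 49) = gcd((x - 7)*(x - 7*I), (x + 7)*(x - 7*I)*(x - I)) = x - 7*I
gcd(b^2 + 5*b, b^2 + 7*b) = b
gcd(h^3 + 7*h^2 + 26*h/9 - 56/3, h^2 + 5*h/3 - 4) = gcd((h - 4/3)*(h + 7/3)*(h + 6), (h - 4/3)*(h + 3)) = h - 4/3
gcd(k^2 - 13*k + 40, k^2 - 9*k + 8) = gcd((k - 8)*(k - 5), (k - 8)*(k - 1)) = k - 8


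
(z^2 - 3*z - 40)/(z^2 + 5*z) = (z - 8)/z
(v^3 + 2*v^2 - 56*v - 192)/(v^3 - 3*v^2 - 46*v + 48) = (v + 4)/(v - 1)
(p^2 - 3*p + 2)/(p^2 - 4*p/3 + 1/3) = 3*(p - 2)/(3*p - 1)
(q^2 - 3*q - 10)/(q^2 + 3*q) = (q^2 - 3*q - 10)/(q*(q + 3))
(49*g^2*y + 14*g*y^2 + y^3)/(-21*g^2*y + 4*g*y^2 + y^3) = (7*g + y)/(-3*g + y)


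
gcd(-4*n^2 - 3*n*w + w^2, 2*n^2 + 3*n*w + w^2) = n + w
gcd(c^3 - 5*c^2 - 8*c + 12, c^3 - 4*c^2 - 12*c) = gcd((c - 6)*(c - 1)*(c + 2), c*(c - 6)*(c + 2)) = c^2 - 4*c - 12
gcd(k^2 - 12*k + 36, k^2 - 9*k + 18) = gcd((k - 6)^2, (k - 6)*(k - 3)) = k - 6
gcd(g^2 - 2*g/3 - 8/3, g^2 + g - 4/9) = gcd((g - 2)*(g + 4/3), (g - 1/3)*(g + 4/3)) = g + 4/3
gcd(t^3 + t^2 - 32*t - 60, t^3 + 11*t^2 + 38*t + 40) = t^2 + 7*t + 10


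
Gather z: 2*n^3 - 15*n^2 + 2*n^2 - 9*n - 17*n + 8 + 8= 2*n^3 - 13*n^2 - 26*n + 16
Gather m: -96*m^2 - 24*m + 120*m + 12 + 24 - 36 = -96*m^2 + 96*m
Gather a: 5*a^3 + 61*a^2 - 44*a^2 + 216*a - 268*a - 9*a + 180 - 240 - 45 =5*a^3 + 17*a^2 - 61*a - 105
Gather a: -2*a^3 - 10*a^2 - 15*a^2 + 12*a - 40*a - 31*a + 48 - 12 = -2*a^3 - 25*a^2 - 59*a + 36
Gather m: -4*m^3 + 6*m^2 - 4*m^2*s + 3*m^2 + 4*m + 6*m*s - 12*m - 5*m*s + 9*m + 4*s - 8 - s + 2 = -4*m^3 + m^2*(9 - 4*s) + m*(s + 1) + 3*s - 6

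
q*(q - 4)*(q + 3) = q^3 - q^2 - 12*q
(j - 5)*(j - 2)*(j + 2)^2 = j^4 - 3*j^3 - 14*j^2 + 12*j + 40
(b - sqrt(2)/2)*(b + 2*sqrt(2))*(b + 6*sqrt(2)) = b^3 + 15*sqrt(2)*b^2/2 + 16*b - 12*sqrt(2)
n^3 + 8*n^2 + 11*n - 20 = (n - 1)*(n + 4)*(n + 5)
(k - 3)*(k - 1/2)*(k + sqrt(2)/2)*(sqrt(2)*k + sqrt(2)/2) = sqrt(2)*k^4 - 3*sqrt(2)*k^3 + k^3 - 3*k^2 - sqrt(2)*k^2/4 - k/4 + 3*sqrt(2)*k/4 + 3/4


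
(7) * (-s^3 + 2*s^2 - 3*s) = -7*s^3 + 14*s^2 - 21*s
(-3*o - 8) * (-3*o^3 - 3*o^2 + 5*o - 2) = 9*o^4 + 33*o^3 + 9*o^2 - 34*o + 16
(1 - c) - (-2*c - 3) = c + 4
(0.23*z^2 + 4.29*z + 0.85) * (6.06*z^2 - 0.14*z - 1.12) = 1.3938*z^4 + 25.9652*z^3 + 4.2928*z^2 - 4.9238*z - 0.952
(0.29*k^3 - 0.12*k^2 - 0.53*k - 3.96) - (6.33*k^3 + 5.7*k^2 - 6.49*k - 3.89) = -6.04*k^3 - 5.82*k^2 + 5.96*k - 0.0699999999999998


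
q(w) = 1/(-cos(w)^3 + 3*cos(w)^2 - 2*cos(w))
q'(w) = (-3*sin(w)*cos(w)^2 + 6*sin(w)*cos(w) - 2*sin(w))/(-cos(w)^3 + 3*cos(w)^2 - 2*cos(w))^2 = (-3*sin(w) - 2*sin(w)/cos(w)^2 + 6*tan(w))/((cos(w) - 2)^2*(cos(w) - 1)^2)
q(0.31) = -21.03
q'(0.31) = 133.96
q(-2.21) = 0.40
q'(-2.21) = 0.87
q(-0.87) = -3.22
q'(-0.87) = -4.93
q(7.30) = -2.72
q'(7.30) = 2.05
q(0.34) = -17.53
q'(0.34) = 101.43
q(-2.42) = 0.28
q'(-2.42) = 0.41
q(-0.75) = -4.02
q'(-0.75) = -8.62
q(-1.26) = -2.78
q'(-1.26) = 3.28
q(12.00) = -6.56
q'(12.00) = -21.43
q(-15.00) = 0.27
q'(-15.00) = 0.40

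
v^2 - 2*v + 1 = (v - 1)^2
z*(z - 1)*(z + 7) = z^3 + 6*z^2 - 7*z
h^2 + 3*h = h*(h + 3)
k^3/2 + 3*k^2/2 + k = k*(k/2 + 1/2)*(k + 2)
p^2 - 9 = (p - 3)*(p + 3)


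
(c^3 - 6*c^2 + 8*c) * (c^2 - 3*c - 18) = c^5 - 9*c^4 + 8*c^3 + 84*c^2 - 144*c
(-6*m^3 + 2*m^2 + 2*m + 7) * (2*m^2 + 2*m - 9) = -12*m^5 - 8*m^4 + 62*m^3 - 4*m - 63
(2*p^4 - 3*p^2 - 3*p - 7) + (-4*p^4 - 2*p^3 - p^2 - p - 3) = -2*p^4 - 2*p^3 - 4*p^2 - 4*p - 10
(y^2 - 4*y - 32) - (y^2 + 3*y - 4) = -7*y - 28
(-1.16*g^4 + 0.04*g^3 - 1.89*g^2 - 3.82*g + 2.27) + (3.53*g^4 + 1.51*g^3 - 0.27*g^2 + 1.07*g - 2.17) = 2.37*g^4 + 1.55*g^3 - 2.16*g^2 - 2.75*g + 0.1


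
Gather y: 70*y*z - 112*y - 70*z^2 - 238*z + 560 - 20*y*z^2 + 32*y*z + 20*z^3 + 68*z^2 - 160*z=y*(-20*z^2 + 102*z - 112) + 20*z^3 - 2*z^2 - 398*z + 560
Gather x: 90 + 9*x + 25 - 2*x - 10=7*x + 105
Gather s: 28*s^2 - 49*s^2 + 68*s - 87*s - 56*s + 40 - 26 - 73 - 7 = -21*s^2 - 75*s - 66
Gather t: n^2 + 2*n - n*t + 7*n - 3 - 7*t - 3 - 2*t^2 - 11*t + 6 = n^2 + 9*n - 2*t^2 + t*(-n - 18)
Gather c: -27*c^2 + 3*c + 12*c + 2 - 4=-27*c^2 + 15*c - 2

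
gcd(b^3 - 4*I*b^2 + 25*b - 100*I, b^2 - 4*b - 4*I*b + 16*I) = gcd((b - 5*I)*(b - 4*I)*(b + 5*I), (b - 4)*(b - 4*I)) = b - 4*I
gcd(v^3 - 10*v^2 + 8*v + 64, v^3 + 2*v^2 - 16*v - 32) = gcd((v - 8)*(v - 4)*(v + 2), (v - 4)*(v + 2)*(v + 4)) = v^2 - 2*v - 8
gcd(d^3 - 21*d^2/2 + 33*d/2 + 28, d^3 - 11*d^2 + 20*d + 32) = d^2 - 7*d - 8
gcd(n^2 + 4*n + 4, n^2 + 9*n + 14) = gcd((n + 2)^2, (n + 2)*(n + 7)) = n + 2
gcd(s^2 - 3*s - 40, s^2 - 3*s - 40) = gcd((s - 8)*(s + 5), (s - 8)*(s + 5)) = s^2 - 3*s - 40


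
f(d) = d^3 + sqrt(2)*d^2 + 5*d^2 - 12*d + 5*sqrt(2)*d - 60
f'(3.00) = 60.56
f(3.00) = 9.94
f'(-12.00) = 273.13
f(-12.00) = -805.21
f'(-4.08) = -7.33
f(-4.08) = -1.03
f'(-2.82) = -17.25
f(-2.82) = -17.52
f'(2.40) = 43.14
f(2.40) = -21.06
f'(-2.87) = -17.04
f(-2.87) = -16.66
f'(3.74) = 85.01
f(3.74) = 63.60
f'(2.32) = 40.98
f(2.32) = -24.42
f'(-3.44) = -13.56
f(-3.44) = -7.85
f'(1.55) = 22.16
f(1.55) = -48.51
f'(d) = 3*d^2 + 2*sqrt(2)*d + 10*d - 12 + 5*sqrt(2)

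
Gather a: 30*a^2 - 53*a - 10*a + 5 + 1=30*a^2 - 63*a + 6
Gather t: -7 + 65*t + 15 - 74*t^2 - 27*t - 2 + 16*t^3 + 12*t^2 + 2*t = 16*t^3 - 62*t^2 + 40*t + 6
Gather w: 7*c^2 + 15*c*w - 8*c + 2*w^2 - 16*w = 7*c^2 - 8*c + 2*w^2 + w*(15*c - 16)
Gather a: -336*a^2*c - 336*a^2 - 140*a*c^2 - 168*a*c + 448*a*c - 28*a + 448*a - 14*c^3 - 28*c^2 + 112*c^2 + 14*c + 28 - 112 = a^2*(-336*c - 336) + a*(-140*c^2 + 280*c + 420) - 14*c^3 + 84*c^2 + 14*c - 84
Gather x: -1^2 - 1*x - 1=-x - 2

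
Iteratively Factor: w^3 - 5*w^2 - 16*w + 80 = (w - 4)*(w^2 - w - 20) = (w - 4)*(w + 4)*(w - 5)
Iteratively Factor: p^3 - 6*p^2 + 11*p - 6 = (p - 3)*(p^2 - 3*p + 2) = (p - 3)*(p - 1)*(p - 2)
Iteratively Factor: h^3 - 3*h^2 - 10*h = (h + 2)*(h^2 - 5*h) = h*(h + 2)*(h - 5)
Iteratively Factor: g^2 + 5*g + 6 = (g + 3)*(g + 2)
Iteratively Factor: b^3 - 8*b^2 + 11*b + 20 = (b + 1)*(b^2 - 9*b + 20) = (b - 5)*(b + 1)*(b - 4)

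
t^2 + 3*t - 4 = (t - 1)*(t + 4)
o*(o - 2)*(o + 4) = o^3 + 2*o^2 - 8*o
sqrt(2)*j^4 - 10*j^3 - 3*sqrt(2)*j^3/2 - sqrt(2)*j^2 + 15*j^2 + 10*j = j*(j - 2)*(j - 5*sqrt(2))*(sqrt(2)*j + sqrt(2)/2)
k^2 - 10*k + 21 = (k - 7)*(k - 3)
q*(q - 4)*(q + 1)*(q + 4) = q^4 + q^3 - 16*q^2 - 16*q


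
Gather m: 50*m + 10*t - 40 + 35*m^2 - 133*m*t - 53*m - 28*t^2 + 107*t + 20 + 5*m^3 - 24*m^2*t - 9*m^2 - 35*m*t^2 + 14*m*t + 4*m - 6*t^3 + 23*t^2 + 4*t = 5*m^3 + m^2*(26 - 24*t) + m*(-35*t^2 - 119*t + 1) - 6*t^3 - 5*t^2 + 121*t - 20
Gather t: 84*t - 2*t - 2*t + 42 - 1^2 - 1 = 80*t + 40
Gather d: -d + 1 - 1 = -d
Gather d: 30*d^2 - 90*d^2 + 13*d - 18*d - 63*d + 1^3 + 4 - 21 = -60*d^2 - 68*d - 16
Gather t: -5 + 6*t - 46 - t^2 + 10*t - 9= -t^2 + 16*t - 60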